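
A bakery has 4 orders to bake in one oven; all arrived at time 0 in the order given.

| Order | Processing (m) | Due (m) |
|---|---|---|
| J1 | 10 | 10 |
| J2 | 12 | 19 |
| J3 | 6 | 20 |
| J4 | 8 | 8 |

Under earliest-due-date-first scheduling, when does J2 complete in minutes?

30

EDD (increasing due date): J4 J1 J2 J3.
J4: 0→8
J1: 8→18
J2: 18→30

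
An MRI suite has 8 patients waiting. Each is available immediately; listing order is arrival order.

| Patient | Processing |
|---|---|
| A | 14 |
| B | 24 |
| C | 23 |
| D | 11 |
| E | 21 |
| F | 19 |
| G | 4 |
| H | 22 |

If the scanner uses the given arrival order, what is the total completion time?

FIFO (arrival order): A B C D E F G H.
A: 0→14
B: 14→38
C: 38→61
D: 61→72
E: 72→93
F: 93→112
G: 112→116
H: 116→138
Sum = 14+38+61+72+93+112+116+138 = 644.

644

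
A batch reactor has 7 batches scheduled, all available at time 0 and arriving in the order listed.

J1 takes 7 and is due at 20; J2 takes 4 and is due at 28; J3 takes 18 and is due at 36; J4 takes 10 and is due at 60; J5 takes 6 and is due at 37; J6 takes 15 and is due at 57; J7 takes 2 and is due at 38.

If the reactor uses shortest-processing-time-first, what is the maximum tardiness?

26

SPT (increasing processing time): J7 J2 J5 J1 J4 J6 J3.
J7: 0→2, due 38, tardiness 0
J2: 2→6, due 28, tardiness 0
J5: 6→12, due 37, tardiness 0
J1: 12→19, due 20, tardiness 0
J4: 19→29, due 60, tardiness 0
J6: 29→44, due 57, tardiness 0
J3: 44→62, due 36, tardiness 26
Maximum = 26.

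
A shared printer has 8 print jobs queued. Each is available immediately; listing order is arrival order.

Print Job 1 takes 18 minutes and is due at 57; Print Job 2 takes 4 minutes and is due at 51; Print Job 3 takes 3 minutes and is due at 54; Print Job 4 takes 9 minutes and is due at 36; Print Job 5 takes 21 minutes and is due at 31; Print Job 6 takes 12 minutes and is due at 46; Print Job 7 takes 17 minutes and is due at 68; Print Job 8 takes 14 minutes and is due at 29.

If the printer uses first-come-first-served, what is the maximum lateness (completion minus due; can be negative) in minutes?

FIFO (arrival order): Print Job 1 Print Job 2 Print Job 3 Print Job 4 Print Job 5 Print Job 6 Print Job 7 Print Job 8.
Print Job 1: 0→18, due 57, lateness -39
Print Job 2: 18→22, due 51, lateness -29
Print Job 3: 22→25, due 54, lateness -29
Print Job 4: 25→34, due 36, lateness -2
Print Job 5: 34→55, due 31, lateness 24
Print Job 6: 55→67, due 46, lateness 21
Print Job 7: 67→84, due 68, lateness 16
Print Job 8: 84→98, due 29, lateness 69
Maximum = 69.

69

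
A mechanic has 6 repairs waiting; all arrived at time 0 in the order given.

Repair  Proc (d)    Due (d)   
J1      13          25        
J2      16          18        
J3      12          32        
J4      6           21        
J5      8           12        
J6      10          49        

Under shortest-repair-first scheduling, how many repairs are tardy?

4

SPT (increasing processing time): J4 J5 J6 J3 J1 J2.
J4: 0→6, due 21, tardiness 0
J5: 6→14, due 12, tardiness 2
J6: 14→24, due 49, tardiness 0
J3: 24→36, due 32, tardiness 4
J1: 36→49, due 25, tardiness 24
J2: 49→65, due 18, tardiness 47
Late repairs: 4.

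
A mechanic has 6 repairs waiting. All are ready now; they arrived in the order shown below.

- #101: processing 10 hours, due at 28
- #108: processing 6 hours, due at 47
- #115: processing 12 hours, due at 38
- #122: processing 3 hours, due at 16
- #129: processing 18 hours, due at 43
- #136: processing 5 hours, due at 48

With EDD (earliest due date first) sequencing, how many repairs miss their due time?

EDD (increasing due date): #122 #101 #115 #129 #108 #136.
#122: 0→3, due 16, tardiness 0
#101: 3→13, due 28, tardiness 0
#115: 13→25, due 38, tardiness 0
#129: 25→43, due 43, tardiness 0
#108: 43→49, due 47, tardiness 2
#136: 49→54, due 48, tardiness 6
Late repairs: 2.

2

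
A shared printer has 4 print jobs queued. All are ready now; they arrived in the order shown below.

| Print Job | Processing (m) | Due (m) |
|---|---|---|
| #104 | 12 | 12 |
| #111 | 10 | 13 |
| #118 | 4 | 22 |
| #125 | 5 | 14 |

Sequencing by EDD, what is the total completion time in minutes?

92

EDD (increasing due date): #104 #111 #125 #118.
#104: 0→12
#111: 12→22
#125: 22→27
#118: 27→31
Sum = 12+22+27+31 = 92.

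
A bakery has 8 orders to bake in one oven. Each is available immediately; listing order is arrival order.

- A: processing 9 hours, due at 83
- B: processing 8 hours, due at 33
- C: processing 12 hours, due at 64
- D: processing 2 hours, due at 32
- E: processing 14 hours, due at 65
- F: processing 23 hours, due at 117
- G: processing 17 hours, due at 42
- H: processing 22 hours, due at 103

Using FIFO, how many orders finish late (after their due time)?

FIFO (arrival order): A B C D E F G H.
A: 0→9, due 83, tardiness 0
B: 9→17, due 33, tardiness 0
C: 17→29, due 64, tardiness 0
D: 29→31, due 32, tardiness 0
E: 31→45, due 65, tardiness 0
F: 45→68, due 117, tardiness 0
G: 68→85, due 42, tardiness 43
H: 85→107, due 103, tardiness 4
Late orders: 2.

2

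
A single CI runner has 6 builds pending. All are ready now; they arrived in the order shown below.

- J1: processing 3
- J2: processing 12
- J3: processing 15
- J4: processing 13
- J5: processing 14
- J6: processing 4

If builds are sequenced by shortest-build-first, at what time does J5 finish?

SPT (increasing processing time): J1 J6 J2 J4 J5 J3.
J1: 0→3
J6: 3→7
J2: 7→19
J4: 19→32
J5: 32→46

46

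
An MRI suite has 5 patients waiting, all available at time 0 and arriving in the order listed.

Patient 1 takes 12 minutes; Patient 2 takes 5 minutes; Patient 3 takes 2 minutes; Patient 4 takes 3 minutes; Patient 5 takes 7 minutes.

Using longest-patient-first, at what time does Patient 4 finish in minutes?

27

LPT (decreasing processing time): Patient 1 Patient 5 Patient 2 Patient 4 Patient 3.
Patient 1: 0→12
Patient 5: 12→19
Patient 2: 19→24
Patient 4: 24→27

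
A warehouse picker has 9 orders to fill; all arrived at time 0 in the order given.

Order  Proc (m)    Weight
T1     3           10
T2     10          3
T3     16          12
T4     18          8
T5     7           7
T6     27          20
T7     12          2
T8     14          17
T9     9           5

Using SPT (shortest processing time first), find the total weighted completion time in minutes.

5183

SPT (increasing processing time): T1 T5 T9 T2 T7 T8 T3 T4 T6.
T1: finishes 3, weight 10, w·C = 30
T5: finishes 10, weight 7, w·C = 70
T9: finishes 19, weight 5, w·C = 95
T2: finishes 29, weight 3, w·C = 87
T7: finishes 41, weight 2, w·C = 82
T8: finishes 55, weight 17, w·C = 935
T3: finishes 71, weight 12, w·C = 852
T4: finishes 89, weight 8, w·C = 712
T6: finishes 116, weight 20, w·C = 2320
Sum = 30+70+95+87+82+935+852+712+2320 = 5183.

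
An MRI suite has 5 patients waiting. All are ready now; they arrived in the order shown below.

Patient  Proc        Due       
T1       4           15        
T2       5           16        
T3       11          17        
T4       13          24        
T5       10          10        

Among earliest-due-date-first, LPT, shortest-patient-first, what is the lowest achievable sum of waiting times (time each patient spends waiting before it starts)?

EDD (increasing due date): T5 T1 T2 T3 T4.
T5: waits 0, runs 0→10
T1: waits 10, runs 10→14
T2: waits 14, runs 14→19
T3: waits 19, runs 19→30
T4: waits 30, runs 30→43
Sum = 0+10+14+19+30 = 73.
LPT (decreasing processing time): T4 T3 T5 T2 T1.
T4: waits 0, runs 0→13
T3: waits 13, runs 13→24
T5: waits 24, runs 24→34
T2: waits 34, runs 34→39
T1: waits 39, runs 39→43
Sum = 0+13+24+34+39 = 110.
SPT (increasing processing time): T1 T2 T5 T3 T4.
T1: waits 0, runs 0→4
T2: waits 4, runs 4→9
T5: waits 9, runs 9→19
T3: waits 19, runs 19→30
T4: waits 30, runs 30→43
Sum = 0+4+9+19+30 = 62.
EDD 73, LPT 110, SPT 62 → minimum 62.

62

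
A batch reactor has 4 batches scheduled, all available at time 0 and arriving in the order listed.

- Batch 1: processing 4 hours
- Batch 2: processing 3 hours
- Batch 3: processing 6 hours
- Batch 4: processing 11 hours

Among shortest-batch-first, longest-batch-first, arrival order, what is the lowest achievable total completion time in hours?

SPT (increasing processing time): Batch 2 Batch 1 Batch 3 Batch 4.
Batch 2: 0→3
Batch 1: 3→7
Batch 3: 7→13
Batch 4: 13→24
Sum = 3+7+13+24 = 47.
LPT (decreasing processing time): Batch 4 Batch 3 Batch 1 Batch 2.
Batch 4: 0→11
Batch 3: 11→17
Batch 1: 17→21
Batch 2: 21→24
Sum = 11+17+21+24 = 73.
FIFO (arrival order): Batch 1 Batch 2 Batch 3 Batch 4.
Batch 1: 0→4
Batch 2: 4→7
Batch 3: 7→13
Batch 4: 13→24
Sum = 4+7+13+24 = 48.
SPT 47, LPT 73, FIFO 48 → minimum 47.

47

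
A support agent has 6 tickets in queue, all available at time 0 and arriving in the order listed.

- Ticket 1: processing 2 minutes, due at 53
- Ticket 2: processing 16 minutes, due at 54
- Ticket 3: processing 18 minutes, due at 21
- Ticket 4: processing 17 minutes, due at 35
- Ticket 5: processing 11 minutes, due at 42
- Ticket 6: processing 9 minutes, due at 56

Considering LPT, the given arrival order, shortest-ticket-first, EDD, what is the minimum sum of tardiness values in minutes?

LPT (decreasing processing time): Ticket 3 Ticket 4 Ticket 2 Ticket 5 Ticket 6 Ticket 1.
Ticket 3: 0→18, due 21, tardiness 0
Ticket 4: 18→35, due 35, tardiness 0
Ticket 2: 35→51, due 54, tardiness 0
Ticket 5: 51→62, due 42, tardiness 20
Ticket 6: 62→71, due 56, tardiness 15
Ticket 1: 71→73, due 53, tardiness 20
Sum = 0+0+0+20+15+20 = 55.
FIFO (arrival order): Ticket 1 Ticket 2 Ticket 3 Ticket 4 Ticket 5 Ticket 6.
Ticket 1: 0→2, due 53, tardiness 0
Ticket 2: 2→18, due 54, tardiness 0
Ticket 3: 18→36, due 21, tardiness 15
Ticket 4: 36→53, due 35, tardiness 18
Ticket 5: 53→64, due 42, tardiness 22
Ticket 6: 64→73, due 56, tardiness 17
Sum = 0+0+15+18+22+17 = 72.
SPT (increasing processing time): Ticket 1 Ticket 6 Ticket 5 Ticket 2 Ticket 4 Ticket 3.
Ticket 1: 0→2, due 53, tardiness 0
Ticket 6: 2→11, due 56, tardiness 0
Ticket 5: 11→22, due 42, tardiness 0
Ticket 2: 22→38, due 54, tardiness 0
Ticket 4: 38→55, due 35, tardiness 20
Ticket 3: 55→73, due 21, tardiness 52
Sum = 0+0+0+0+20+52 = 72.
EDD (increasing due date): Ticket 3 Ticket 4 Ticket 5 Ticket 1 Ticket 2 Ticket 6.
Ticket 3: 0→18, due 21, tardiness 0
Ticket 4: 18→35, due 35, tardiness 0
Ticket 5: 35→46, due 42, tardiness 4
Ticket 1: 46→48, due 53, tardiness 0
Ticket 2: 48→64, due 54, tardiness 10
Ticket 6: 64→73, due 56, tardiness 17
Sum = 0+0+4+0+10+17 = 31.
LPT 55, FIFO 72, SPT 72, EDD 31 → minimum 31.

31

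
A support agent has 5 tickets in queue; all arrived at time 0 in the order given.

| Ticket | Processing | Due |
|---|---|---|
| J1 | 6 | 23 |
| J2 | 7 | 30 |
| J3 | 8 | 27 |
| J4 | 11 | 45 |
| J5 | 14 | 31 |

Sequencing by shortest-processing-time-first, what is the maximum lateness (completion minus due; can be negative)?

15

SPT (increasing processing time): J1 J2 J3 J4 J5.
J1: 0→6, due 23, lateness -17
J2: 6→13, due 30, lateness -17
J3: 13→21, due 27, lateness -6
J4: 21→32, due 45, lateness -13
J5: 32→46, due 31, lateness 15
Maximum = 15.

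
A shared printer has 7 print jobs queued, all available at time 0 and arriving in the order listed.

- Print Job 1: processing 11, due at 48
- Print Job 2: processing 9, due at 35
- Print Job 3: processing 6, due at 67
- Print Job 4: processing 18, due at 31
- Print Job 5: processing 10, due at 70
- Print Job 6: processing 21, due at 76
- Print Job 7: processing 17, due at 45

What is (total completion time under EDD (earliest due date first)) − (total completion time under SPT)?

70

EDD (increasing due date): Print Job 4 Print Job 2 Print Job 7 Print Job 1 Print Job 3 Print Job 5 Print Job 6.
Print Job 4: 0→18
Print Job 2: 18→27
Print Job 7: 27→44
Print Job 1: 44→55
Print Job 3: 55→61
Print Job 5: 61→71
Print Job 6: 71→92
Sum = 18+27+44+55+61+71+92 = 368.
SPT (increasing processing time): Print Job 3 Print Job 2 Print Job 5 Print Job 1 Print Job 7 Print Job 4 Print Job 6.
Print Job 3: 0→6
Print Job 2: 6→15
Print Job 5: 15→25
Print Job 1: 25→36
Print Job 7: 36→53
Print Job 4: 53→71
Print Job 6: 71→92
Sum = 6+15+25+36+53+71+92 = 298.
Difference = 368 − 298 = 70.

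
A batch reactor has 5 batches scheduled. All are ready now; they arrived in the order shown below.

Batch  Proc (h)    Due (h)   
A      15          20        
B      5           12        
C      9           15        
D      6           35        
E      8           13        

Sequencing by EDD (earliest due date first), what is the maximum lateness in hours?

17

EDD (increasing due date): B E C A D.
B: 0→5, due 12, lateness -7
E: 5→13, due 13, lateness 0
C: 13→22, due 15, lateness 7
A: 22→37, due 20, lateness 17
D: 37→43, due 35, lateness 8
Maximum = 17.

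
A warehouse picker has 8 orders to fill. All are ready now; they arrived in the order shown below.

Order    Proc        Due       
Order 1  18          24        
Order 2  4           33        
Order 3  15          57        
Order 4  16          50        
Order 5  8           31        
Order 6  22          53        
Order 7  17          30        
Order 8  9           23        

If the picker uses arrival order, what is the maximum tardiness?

86

FIFO (arrival order): Order 1 Order 2 Order 3 Order 4 Order 5 Order 6 Order 7 Order 8.
Order 1: 0→18, due 24, tardiness 0
Order 2: 18→22, due 33, tardiness 0
Order 3: 22→37, due 57, tardiness 0
Order 4: 37→53, due 50, tardiness 3
Order 5: 53→61, due 31, tardiness 30
Order 6: 61→83, due 53, tardiness 30
Order 7: 83→100, due 30, tardiness 70
Order 8: 100→109, due 23, tardiness 86
Maximum = 86.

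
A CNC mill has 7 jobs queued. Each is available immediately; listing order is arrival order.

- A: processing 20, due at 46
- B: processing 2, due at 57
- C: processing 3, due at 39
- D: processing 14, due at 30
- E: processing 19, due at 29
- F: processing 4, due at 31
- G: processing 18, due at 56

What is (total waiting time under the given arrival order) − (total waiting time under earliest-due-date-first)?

-41

FIFO (arrival order): A B C D E F G.
A: waits 0, runs 0→20
B: waits 20, runs 20→22
C: waits 22, runs 22→25
D: waits 25, runs 25→39
E: waits 39, runs 39→58
F: waits 58, runs 58→62
G: waits 62, runs 62→80
Sum = 0+20+22+25+39+58+62 = 226.
EDD (increasing due date): E D F C A G B.
E: waits 0, runs 0→19
D: waits 19, runs 19→33
F: waits 33, runs 33→37
C: waits 37, runs 37→40
A: waits 40, runs 40→60
G: waits 60, runs 60→78
B: waits 78, runs 78→80
Sum = 0+19+33+37+40+60+78 = 267.
Difference = 226 − 267 = -41.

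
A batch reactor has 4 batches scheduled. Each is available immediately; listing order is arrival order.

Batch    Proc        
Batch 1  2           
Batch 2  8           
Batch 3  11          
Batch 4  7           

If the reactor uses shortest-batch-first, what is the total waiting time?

SPT (increasing processing time): Batch 1 Batch 4 Batch 2 Batch 3.
Batch 1: waits 0, runs 0→2
Batch 4: waits 2, runs 2→9
Batch 2: waits 9, runs 9→17
Batch 3: waits 17, runs 17→28
Sum = 0+2+9+17 = 28.

28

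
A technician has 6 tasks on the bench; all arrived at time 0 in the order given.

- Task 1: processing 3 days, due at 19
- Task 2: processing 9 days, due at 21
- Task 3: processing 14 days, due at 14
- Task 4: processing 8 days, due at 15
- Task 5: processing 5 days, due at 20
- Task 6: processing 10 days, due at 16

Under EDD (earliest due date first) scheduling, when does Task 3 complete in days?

EDD (increasing due date): Task 3 Task 4 Task 6 Task 1 Task 5 Task 2.
Task 3: 0→14

14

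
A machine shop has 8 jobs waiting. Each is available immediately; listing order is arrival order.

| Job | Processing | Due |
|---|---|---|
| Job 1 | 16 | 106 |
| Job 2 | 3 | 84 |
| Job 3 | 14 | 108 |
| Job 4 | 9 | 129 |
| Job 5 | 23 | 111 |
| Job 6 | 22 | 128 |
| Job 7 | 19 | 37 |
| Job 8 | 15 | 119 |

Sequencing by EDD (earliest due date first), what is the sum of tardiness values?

EDD (increasing due date): Job 7 Job 2 Job 1 Job 3 Job 5 Job 8 Job 6 Job 4.
Job 7: 0→19, due 37, tardiness 0
Job 2: 19→22, due 84, tardiness 0
Job 1: 22→38, due 106, tardiness 0
Job 3: 38→52, due 108, tardiness 0
Job 5: 52→75, due 111, tardiness 0
Job 8: 75→90, due 119, tardiness 0
Job 6: 90→112, due 128, tardiness 0
Job 4: 112→121, due 129, tardiness 0
Sum = 0+0+0+0+0+0+0+0 = 0.

0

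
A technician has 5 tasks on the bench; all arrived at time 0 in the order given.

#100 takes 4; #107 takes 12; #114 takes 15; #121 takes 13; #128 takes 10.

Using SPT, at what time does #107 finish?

26

SPT (increasing processing time): #100 #128 #107 #121 #114.
#100: 0→4
#128: 4→14
#107: 14→26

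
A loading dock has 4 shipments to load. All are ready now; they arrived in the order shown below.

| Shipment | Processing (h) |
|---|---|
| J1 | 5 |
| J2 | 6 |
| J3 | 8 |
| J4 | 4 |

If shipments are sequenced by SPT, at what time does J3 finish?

SPT (increasing processing time): J4 J1 J2 J3.
J4: 0→4
J1: 4→9
J2: 9→15
J3: 15→23

23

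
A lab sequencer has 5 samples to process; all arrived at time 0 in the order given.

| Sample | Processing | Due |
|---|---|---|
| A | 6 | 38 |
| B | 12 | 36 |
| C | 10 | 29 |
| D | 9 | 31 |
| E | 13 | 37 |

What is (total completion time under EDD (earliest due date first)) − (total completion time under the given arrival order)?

15

EDD (increasing due date): C D B E A.
C: 0→10
D: 10→19
B: 19→31
E: 31→44
A: 44→50
Sum = 10+19+31+44+50 = 154.
FIFO (arrival order): A B C D E.
A: 0→6
B: 6→18
C: 18→28
D: 28→37
E: 37→50
Sum = 6+18+28+37+50 = 139.
Difference = 154 − 139 = 15.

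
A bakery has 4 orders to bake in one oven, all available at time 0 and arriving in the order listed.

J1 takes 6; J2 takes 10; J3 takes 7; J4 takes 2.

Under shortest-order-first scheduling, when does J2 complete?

25

SPT (increasing processing time): J4 J1 J3 J2.
J4: 0→2
J1: 2→8
J3: 8→15
J2: 15→25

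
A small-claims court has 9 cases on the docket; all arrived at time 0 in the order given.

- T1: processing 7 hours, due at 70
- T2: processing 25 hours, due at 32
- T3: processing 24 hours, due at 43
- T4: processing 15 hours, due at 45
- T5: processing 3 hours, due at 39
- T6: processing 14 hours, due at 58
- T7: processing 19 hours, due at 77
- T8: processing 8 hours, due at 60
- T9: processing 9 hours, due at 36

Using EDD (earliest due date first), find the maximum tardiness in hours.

EDD (increasing due date): T2 T9 T5 T3 T4 T6 T8 T1 T7.
T2: 0→25, due 32, tardiness 0
T9: 25→34, due 36, tardiness 0
T5: 34→37, due 39, tardiness 0
T3: 37→61, due 43, tardiness 18
T4: 61→76, due 45, tardiness 31
T6: 76→90, due 58, tardiness 32
T8: 90→98, due 60, tardiness 38
T1: 98→105, due 70, tardiness 35
T7: 105→124, due 77, tardiness 47
Maximum = 47.

47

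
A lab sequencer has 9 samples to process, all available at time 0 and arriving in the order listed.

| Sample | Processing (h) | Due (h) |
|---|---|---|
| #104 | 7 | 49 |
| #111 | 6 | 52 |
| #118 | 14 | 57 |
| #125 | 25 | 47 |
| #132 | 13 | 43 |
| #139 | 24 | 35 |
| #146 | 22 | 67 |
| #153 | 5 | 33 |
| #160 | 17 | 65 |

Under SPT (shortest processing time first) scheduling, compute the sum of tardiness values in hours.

SPT (increasing processing time): #153 #111 #104 #132 #118 #160 #146 #139 #125.
#153: 0→5, due 33, tardiness 0
#111: 5→11, due 52, tardiness 0
#104: 11→18, due 49, tardiness 0
#132: 18→31, due 43, tardiness 0
#118: 31→45, due 57, tardiness 0
#160: 45→62, due 65, tardiness 0
#146: 62→84, due 67, tardiness 17
#139: 84→108, due 35, tardiness 73
#125: 108→133, due 47, tardiness 86
Sum = 0+0+0+0+0+0+17+73+86 = 176.

176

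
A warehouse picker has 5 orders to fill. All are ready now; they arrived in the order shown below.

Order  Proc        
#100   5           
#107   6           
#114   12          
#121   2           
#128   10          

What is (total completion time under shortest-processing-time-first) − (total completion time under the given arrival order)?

-19

SPT (increasing processing time): #121 #100 #107 #128 #114.
#121: 0→2
#100: 2→7
#107: 7→13
#128: 13→23
#114: 23→35
Sum = 2+7+13+23+35 = 80.
FIFO (arrival order): #100 #107 #114 #121 #128.
#100: 0→5
#107: 5→11
#114: 11→23
#121: 23→25
#128: 25→35
Sum = 5+11+23+25+35 = 99.
Difference = 80 − 99 = -19.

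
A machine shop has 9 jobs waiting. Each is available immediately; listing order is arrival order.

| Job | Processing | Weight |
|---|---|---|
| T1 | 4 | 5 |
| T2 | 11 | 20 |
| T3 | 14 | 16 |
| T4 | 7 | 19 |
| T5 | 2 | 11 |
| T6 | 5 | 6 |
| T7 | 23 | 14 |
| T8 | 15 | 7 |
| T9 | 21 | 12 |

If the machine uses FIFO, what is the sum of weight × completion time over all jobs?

FIFO (arrival order): T1 T2 T3 T4 T5 T6 T7 T8 T9.
T1: finishes 4, weight 5, w·C = 20
T2: finishes 15, weight 20, w·C = 300
T3: finishes 29, weight 16, w·C = 464
T4: finishes 36, weight 19, w·C = 684
T5: finishes 38, weight 11, w·C = 418
T6: finishes 43, weight 6, w·C = 258
T7: finishes 66, weight 14, w·C = 924
T8: finishes 81, weight 7, w·C = 567
T9: finishes 102, weight 12, w·C = 1224
Sum = 20+300+464+684+418+258+924+567+1224 = 4859.

4859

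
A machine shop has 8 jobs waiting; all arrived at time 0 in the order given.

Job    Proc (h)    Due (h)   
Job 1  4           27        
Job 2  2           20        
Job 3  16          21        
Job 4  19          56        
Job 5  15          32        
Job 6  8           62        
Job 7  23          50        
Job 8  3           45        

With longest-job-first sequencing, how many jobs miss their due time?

LPT (decreasing processing time): Job 7 Job 4 Job 3 Job 5 Job 6 Job 1 Job 8 Job 2.
Job 7: 0→23, due 50, tardiness 0
Job 4: 23→42, due 56, tardiness 0
Job 3: 42→58, due 21, tardiness 37
Job 5: 58→73, due 32, tardiness 41
Job 6: 73→81, due 62, tardiness 19
Job 1: 81→85, due 27, tardiness 58
Job 8: 85→88, due 45, tardiness 43
Job 2: 88→90, due 20, tardiness 70
Late jobs: 6.

6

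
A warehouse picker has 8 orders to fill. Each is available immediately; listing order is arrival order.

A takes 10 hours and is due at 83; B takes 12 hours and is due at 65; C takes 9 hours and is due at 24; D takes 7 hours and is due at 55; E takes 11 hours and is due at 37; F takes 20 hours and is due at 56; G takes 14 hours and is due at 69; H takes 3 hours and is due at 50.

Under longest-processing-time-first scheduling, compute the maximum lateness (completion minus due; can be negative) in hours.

52

LPT (decreasing processing time): F G B E A C D H.
F: 0→20, due 56, lateness -36
G: 20→34, due 69, lateness -35
B: 34→46, due 65, lateness -19
E: 46→57, due 37, lateness 20
A: 57→67, due 83, lateness -16
C: 67→76, due 24, lateness 52
D: 76→83, due 55, lateness 28
H: 83→86, due 50, lateness 36
Maximum = 52.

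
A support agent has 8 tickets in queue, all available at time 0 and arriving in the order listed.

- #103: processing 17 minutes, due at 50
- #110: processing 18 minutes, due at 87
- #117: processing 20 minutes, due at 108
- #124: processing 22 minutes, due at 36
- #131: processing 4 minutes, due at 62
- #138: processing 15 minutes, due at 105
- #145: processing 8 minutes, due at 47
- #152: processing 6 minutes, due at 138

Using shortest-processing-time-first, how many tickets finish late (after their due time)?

SPT (increasing processing time): #131 #152 #145 #138 #103 #110 #117 #124.
#131: 0→4, due 62, tardiness 0
#152: 4→10, due 138, tardiness 0
#145: 10→18, due 47, tardiness 0
#138: 18→33, due 105, tardiness 0
#103: 33→50, due 50, tardiness 0
#110: 50→68, due 87, tardiness 0
#117: 68→88, due 108, tardiness 0
#124: 88→110, due 36, tardiness 74
Late tickets: 1.

1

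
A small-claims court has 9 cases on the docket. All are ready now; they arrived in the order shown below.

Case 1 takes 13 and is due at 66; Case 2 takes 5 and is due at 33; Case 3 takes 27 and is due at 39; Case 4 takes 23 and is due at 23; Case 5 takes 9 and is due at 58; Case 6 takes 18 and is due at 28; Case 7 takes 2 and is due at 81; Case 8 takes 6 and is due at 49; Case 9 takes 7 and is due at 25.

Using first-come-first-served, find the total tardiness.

FIFO (arrival order): Case 1 Case 2 Case 3 Case 4 Case 5 Case 6 Case 7 Case 8 Case 9.
Case 1: 0→13, due 66, tardiness 0
Case 2: 13→18, due 33, tardiness 0
Case 3: 18→45, due 39, tardiness 6
Case 4: 45→68, due 23, tardiness 45
Case 5: 68→77, due 58, tardiness 19
Case 6: 77→95, due 28, tardiness 67
Case 7: 95→97, due 81, tardiness 16
Case 8: 97→103, due 49, tardiness 54
Case 9: 103→110, due 25, tardiness 85
Sum = 0+0+6+45+19+67+16+54+85 = 292.

292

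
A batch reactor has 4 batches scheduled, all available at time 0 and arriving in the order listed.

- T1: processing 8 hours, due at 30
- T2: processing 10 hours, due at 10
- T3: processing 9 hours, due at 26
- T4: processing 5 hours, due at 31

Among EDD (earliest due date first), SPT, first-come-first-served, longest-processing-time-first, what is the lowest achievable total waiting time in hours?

40

EDD (increasing due date): T2 T3 T1 T4.
T2: waits 0, runs 0→10
T3: waits 10, runs 10→19
T1: waits 19, runs 19→27
T4: waits 27, runs 27→32
Sum = 0+10+19+27 = 56.
SPT (increasing processing time): T4 T1 T3 T2.
T4: waits 0, runs 0→5
T1: waits 5, runs 5→13
T3: waits 13, runs 13→22
T2: waits 22, runs 22→32
Sum = 0+5+13+22 = 40.
FIFO (arrival order): T1 T2 T3 T4.
T1: waits 0, runs 0→8
T2: waits 8, runs 8→18
T3: waits 18, runs 18→27
T4: waits 27, runs 27→32
Sum = 0+8+18+27 = 53.
LPT (decreasing processing time): T2 T3 T1 T4.
T2: waits 0, runs 0→10
T3: waits 10, runs 10→19
T1: waits 19, runs 19→27
T4: waits 27, runs 27→32
Sum = 0+10+19+27 = 56.
EDD 56, SPT 40, FIFO 53, LPT 56 → minimum 40.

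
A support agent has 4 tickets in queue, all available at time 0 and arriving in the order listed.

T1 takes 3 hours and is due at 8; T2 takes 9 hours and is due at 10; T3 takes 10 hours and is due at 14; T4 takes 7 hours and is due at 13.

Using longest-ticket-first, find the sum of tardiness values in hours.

43

LPT (decreasing processing time): T3 T2 T4 T1.
T3: 0→10, due 14, tardiness 0
T2: 10→19, due 10, tardiness 9
T4: 19→26, due 13, tardiness 13
T1: 26→29, due 8, tardiness 21
Sum = 0+9+13+21 = 43.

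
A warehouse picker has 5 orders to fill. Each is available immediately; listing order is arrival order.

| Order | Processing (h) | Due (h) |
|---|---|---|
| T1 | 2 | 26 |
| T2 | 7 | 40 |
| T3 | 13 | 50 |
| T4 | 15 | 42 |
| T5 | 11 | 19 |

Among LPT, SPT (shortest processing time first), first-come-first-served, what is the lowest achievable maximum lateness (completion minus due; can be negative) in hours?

6

LPT (decreasing processing time): T4 T3 T5 T2 T1.
T4: 0→15, due 42, lateness -27
T3: 15→28, due 50, lateness -22
T5: 28→39, due 19, lateness 20
T2: 39→46, due 40, lateness 6
T1: 46→48, due 26, lateness 22
Maximum = 22.
SPT (increasing processing time): T1 T2 T5 T3 T4.
T1: 0→2, due 26, lateness -24
T2: 2→9, due 40, lateness -31
T5: 9→20, due 19, lateness 1
T3: 20→33, due 50, lateness -17
T4: 33→48, due 42, lateness 6
Maximum = 6.
FIFO (arrival order): T1 T2 T3 T4 T5.
T1: 0→2, due 26, lateness -24
T2: 2→9, due 40, lateness -31
T3: 9→22, due 50, lateness -28
T4: 22→37, due 42, lateness -5
T5: 37→48, due 19, lateness 29
Maximum = 29.
LPT 22, SPT 6, FIFO 29 → minimum 6.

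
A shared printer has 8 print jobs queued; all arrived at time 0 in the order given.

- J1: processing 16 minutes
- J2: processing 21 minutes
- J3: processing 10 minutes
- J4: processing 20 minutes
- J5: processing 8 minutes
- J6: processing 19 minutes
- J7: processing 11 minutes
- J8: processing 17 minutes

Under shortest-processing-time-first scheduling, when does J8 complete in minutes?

62

SPT (increasing processing time): J5 J3 J7 J1 J8 J6 J4 J2.
J5: 0→8
J3: 8→18
J7: 18→29
J1: 29→45
J8: 45→62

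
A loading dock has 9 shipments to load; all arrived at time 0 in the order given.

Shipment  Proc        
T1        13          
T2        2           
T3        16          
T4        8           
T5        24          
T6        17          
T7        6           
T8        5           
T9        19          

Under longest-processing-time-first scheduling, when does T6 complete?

LPT (decreasing processing time): T5 T9 T6 T3 T1 T4 T7 T8 T2.
T5: 0→24
T9: 24→43
T6: 43→60

60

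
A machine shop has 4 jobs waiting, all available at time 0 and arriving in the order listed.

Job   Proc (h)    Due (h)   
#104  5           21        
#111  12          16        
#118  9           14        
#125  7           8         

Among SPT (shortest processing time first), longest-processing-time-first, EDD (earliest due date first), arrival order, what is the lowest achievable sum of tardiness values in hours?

SPT (increasing processing time): #104 #125 #118 #111.
#104: 0→5, due 21, tardiness 0
#125: 5→12, due 8, tardiness 4
#118: 12→21, due 14, tardiness 7
#111: 21→33, due 16, tardiness 17
Sum = 0+4+7+17 = 28.
LPT (decreasing processing time): #111 #118 #125 #104.
#111: 0→12, due 16, tardiness 0
#118: 12→21, due 14, tardiness 7
#125: 21→28, due 8, tardiness 20
#104: 28→33, due 21, tardiness 12
Sum = 0+7+20+12 = 39.
EDD (increasing due date): #125 #118 #111 #104.
#125: 0→7, due 8, tardiness 0
#118: 7→16, due 14, tardiness 2
#111: 16→28, due 16, tardiness 12
#104: 28→33, due 21, tardiness 12
Sum = 0+2+12+12 = 26.
FIFO (arrival order): #104 #111 #118 #125.
#104: 0→5, due 21, tardiness 0
#111: 5→17, due 16, tardiness 1
#118: 17→26, due 14, tardiness 12
#125: 26→33, due 8, tardiness 25
Sum = 0+1+12+25 = 38.
SPT 28, LPT 39, EDD 26, FIFO 38 → minimum 26.

26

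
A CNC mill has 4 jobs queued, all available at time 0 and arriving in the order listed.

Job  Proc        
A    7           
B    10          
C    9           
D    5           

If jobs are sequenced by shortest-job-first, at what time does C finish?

21

SPT (increasing processing time): D A C B.
D: 0→5
A: 5→12
C: 12→21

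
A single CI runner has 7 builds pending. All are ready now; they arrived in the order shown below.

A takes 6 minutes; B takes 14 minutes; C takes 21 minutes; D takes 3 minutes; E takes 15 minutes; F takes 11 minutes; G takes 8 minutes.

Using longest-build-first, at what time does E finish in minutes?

36

LPT (decreasing processing time): C E B F G A D.
C: 0→21
E: 21→36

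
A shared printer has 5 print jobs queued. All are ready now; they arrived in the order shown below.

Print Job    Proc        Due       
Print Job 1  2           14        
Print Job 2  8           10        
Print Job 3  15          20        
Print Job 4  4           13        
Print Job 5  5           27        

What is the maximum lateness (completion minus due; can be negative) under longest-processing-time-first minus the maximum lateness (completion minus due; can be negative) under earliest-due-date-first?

LPT (decreasing processing time): Print Job 3 Print Job 2 Print Job 5 Print Job 4 Print Job 1.
Print Job 3: 0→15, due 20, lateness -5
Print Job 2: 15→23, due 10, lateness 13
Print Job 5: 23→28, due 27, lateness 1
Print Job 4: 28→32, due 13, lateness 19
Print Job 1: 32→34, due 14, lateness 20
Maximum = 20.
EDD (increasing due date): Print Job 2 Print Job 4 Print Job 1 Print Job 3 Print Job 5.
Print Job 2: 0→8, due 10, lateness -2
Print Job 4: 8→12, due 13, lateness -1
Print Job 1: 12→14, due 14, lateness 0
Print Job 3: 14→29, due 20, lateness 9
Print Job 5: 29→34, due 27, lateness 7
Maximum = 9.
Difference = 20 − 9 = 11.

11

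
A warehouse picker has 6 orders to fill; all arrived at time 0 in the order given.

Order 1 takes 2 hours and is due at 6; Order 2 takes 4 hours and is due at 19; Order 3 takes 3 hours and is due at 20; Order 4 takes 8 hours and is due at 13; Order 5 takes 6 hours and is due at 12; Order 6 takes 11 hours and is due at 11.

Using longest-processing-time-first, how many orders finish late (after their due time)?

5

LPT (decreasing processing time): Order 6 Order 4 Order 5 Order 2 Order 3 Order 1.
Order 6: 0→11, due 11, tardiness 0
Order 4: 11→19, due 13, tardiness 6
Order 5: 19→25, due 12, tardiness 13
Order 2: 25→29, due 19, tardiness 10
Order 3: 29→32, due 20, tardiness 12
Order 1: 32→34, due 6, tardiness 28
Late orders: 5.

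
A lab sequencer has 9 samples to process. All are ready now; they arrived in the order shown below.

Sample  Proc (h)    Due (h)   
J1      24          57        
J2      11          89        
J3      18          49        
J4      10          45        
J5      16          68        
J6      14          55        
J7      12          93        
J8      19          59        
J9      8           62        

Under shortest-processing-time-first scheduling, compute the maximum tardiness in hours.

SPT (increasing processing time): J9 J4 J2 J7 J6 J5 J3 J8 J1.
J9: 0→8, due 62, tardiness 0
J4: 8→18, due 45, tardiness 0
J2: 18→29, due 89, tardiness 0
J7: 29→41, due 93, tardiness 0
J6: 41→55, due 55, tardiness 0
J5: 55→71, due 68, tardiness 3
J3: 71→89, due 49, tardiness 40
J8: 89→108, due 59, tardiness 49
J1: 108→132, due 57, tardiness 75
Maximum = 75.

75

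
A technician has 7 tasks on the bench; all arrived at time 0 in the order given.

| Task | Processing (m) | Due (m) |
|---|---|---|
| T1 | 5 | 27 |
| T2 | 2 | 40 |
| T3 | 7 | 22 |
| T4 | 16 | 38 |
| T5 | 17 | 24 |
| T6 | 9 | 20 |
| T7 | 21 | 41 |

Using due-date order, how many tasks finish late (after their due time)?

5

EDD (increasing due date): T6 T3 T5 T1 T4 T2 T7.
T6: 0→9, due 20, tardiness 0
T3: 9→16, due 22, tardiness 0
T5: 16→33, due 24, tardiness 9
T1: 33→38, due 27, tardiness 11
T4: 38→54, due 38, tardiness 16
T2: 54→56, due 40, tardiness 16
T7: 56→77, due 41, tardiness 36
Late tasks: 5.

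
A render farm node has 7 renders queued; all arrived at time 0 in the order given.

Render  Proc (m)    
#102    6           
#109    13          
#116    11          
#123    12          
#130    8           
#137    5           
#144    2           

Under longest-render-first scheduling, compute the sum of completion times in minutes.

LPT (decreasing processing time): #109 #123 #116 #130 #102 #137 #144.
#109: 0→13
#123: 13→25
#116: 25→36
#130: 36→44
#102: 44→50
#137: 50→55
#144: 55→57
Sum = 13+25+36+44+50+55+57 = 280.

280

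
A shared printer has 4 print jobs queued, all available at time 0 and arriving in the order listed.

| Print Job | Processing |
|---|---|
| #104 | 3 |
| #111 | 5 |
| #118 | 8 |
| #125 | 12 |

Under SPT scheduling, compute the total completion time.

55

SPT (increasing processing time): #104 #111 #118 #125.
#104: 0→3
#111: 3→8
#118: 8→16
#125: 16→28
Sum = 3+8+16+28 = 55.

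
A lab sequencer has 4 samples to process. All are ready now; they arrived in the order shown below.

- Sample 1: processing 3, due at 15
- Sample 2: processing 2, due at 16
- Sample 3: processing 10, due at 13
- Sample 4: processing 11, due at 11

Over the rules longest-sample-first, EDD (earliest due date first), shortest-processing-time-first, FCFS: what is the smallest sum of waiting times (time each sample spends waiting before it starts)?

22

LPT (decreasing processing time): Sample 4 Sample 3 Sample 1 Sample 2.
Sample 4: waits 0, runs 0→11
Sample 3: waits 11, runs 11→21
Sample 1: waits 21, runs 21→24
Sample 2: waits 24, runs 24→26
Sum = 0+11+21+24 = 56.
EDD (increasing due date): Sample 4 Sample 3 Sample 1 Sample 2.
Sample 4: waits 0, runs 0→11
Sample 3: waits 11, runs 11→21
Sample 1: waits 21, runs 21→24
Sample 2: waits 24, runs 24→26
Sum = 0+11+21+24 = 56.
SPT (increasing processing time): Sample 2 Sample 1 Sample 3 Sample 4.
Sample 2: waits 0, runs 0→2
Sample 1: waits 2, runs 2→5
Sample 3: waits 5, runs 5→15
Sample 4: waits 15, runs 15→26
Sum = 0+2+5+15 = 22.
FIFO (arrival order): Sample 1 Sample 2 Sample 3 Sample 4.
Sample 1: waits 0, runs 0→3
Sample 2: waits 3, runs 3→5
Sample 3: waits 5, runs 5→15
Sample 4: waits 15, runs 15→26
Sum = 0+3+5+15 = 23.
LPT 56, EDD 56, SPT 22, FIFO 23 → minimum 22.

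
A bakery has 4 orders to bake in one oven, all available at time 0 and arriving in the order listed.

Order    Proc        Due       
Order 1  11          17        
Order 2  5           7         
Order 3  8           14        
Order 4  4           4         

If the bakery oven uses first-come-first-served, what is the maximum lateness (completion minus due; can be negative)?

24

FIFO (arrival order): Order 1 Order 2 Order 3 Order 4.
Order 1: 0→11, due 17, lateness -6
Order 2: 11→16, due 7, lateness 9
Order 3: 16→24, due 14, lateness 10
Order 4: 24→28, due 4, lateness 24
Maximum = 24.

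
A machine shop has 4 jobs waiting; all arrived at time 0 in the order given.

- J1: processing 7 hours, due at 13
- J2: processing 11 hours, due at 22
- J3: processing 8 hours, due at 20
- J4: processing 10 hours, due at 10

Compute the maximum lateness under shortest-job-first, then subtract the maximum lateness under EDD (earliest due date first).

SPT (increasing processing time): J1 J3 J4 J2.
J1: 0→7, due 13, lateness -6
J3: 7→15, due 20, lateness -5
J4: 15→25, due 10, lateness 15
J2: 25→36, due 22, lateness 14
Maximum = 15.
EDD (increasing due date): J4 J1 J3 J2.
J4: 0→10, due 10, lateness 0
J1: 10→17, due 13, lateness 4
J3: 17→25, due 20, lateness 5
J2: 25→36, due 22, lateness 14
Maximum = 14.
Difference = 15 − 14 = 1.

1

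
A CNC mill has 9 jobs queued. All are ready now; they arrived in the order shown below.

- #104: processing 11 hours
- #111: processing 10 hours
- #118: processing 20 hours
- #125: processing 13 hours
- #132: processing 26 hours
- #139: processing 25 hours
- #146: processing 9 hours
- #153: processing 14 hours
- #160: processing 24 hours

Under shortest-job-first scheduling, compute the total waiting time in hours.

462

SPT (increasing processing time): #146 #111 #104 #125 #153 #118 #160 #139 #132.
#146: waits 0, runs 0→9
#111: waits 9, runs 9→19
#104: waits 19, runs 19→30
#125: waits 30, runs 30→43
#153: waits 43, runs 43→57
#118: waits 57, runs 57→77
#160: waits 77, runs 77→101
#139: waits 101, runs 101→126
#132: waits 126, runs 126→152
Sum = 0+9+19+30+43+57+77+101+126 = 462.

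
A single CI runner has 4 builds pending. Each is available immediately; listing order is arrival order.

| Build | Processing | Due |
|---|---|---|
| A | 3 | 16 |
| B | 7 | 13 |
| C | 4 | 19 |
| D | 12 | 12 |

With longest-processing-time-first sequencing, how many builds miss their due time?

LPT (decreasing processing time): D B C A.
D: 0→12, due 12, tardiness 0
B: 12→19, due 13, tardiness 6
C: 19→23, due 19, tardiness 4
A: 23→26, due 16, tardiness 10
Late builds: 3.

3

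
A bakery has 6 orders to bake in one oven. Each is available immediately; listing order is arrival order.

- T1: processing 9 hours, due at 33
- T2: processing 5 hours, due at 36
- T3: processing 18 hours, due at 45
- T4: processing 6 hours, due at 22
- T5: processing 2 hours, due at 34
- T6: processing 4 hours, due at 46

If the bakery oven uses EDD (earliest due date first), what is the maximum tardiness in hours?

EDD (increasing due date): T4 T1 T5 T2 T3 T6.
T4: 0→6, due 22, tardiness 0
T1: 6→15, due 33, tardiness 0
T5: 15→17, due 34, tardiness 0
T2: 17→22, due 36, tardiness 0
T3: 22→40, due 45, tardiness 0
T6: 40→44, due 46, tardiness 0
Maximum = 0.

0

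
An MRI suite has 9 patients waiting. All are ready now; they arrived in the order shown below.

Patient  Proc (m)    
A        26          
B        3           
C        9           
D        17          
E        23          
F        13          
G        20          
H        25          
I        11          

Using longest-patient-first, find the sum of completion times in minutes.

906

LPT (decreasing processing time): A H E G D F I C B.
A: 0→26
H: 26→51
E: 51→74
G: 74→94
D: 94→111
F: 111→124
I: 124→135
C: 135→144
B: 144→147
Sum = 26+51+74+94+111+124+135+144+147 = 906.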